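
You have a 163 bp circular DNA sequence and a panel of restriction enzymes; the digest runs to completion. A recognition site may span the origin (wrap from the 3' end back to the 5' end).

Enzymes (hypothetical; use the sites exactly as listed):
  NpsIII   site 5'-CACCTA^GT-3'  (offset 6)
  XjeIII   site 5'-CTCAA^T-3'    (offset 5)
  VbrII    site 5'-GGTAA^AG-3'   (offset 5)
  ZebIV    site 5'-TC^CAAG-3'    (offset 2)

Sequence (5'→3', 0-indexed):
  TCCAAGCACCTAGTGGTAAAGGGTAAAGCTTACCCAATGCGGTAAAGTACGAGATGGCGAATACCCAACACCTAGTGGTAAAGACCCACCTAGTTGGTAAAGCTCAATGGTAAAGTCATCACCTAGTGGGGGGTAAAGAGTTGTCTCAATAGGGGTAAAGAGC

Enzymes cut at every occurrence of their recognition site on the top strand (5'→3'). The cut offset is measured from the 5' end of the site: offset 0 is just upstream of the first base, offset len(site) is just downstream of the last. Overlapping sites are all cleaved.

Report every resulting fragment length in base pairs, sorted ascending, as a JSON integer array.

[6,7,7,7,7,7,8,9,10,11,11,12,13,19,29]

Per-enzyme occurrences:
  NpsIII (CACCTAGT, off=6): starts [6, 68, 86, 119] → cuts [12, 74, 92, 125]
  XjeIII (CTCAAT, off=5): starts [102, 144] → cuts [107, 149]
  VbrII (GGTAAAG, off=5): starts [14, 21, 40, 76, 95, 108, 131, 153] → cuts [19, 26, 45, 81, 100, 113, 136, 158]
  ZebIV (TCCAAG, off=2): starts [0] → cuts [2]

Pooled cuts: [2, 12, 19, 26, 45, 74, 81, 92, 100, 107, 113, 125, 136, 149, 158]

Fragment lengths:
  2→12: 10 bp
  12→19: 7 bp
  19→26: 7 bp
  26→45: 19 bp
  45→74: 29 bp
  74→81: 7 bp
  81→92: 11 bp
  92→100: 8 bp
  100→107: 7 bp
  107→113: 6 bp
  113→125: 12 bp
  125→136: 11 bp
  136→149: 13 bp
  149→158: 9 bp
  158→2 (wrap): 163-158+2 = 7 bp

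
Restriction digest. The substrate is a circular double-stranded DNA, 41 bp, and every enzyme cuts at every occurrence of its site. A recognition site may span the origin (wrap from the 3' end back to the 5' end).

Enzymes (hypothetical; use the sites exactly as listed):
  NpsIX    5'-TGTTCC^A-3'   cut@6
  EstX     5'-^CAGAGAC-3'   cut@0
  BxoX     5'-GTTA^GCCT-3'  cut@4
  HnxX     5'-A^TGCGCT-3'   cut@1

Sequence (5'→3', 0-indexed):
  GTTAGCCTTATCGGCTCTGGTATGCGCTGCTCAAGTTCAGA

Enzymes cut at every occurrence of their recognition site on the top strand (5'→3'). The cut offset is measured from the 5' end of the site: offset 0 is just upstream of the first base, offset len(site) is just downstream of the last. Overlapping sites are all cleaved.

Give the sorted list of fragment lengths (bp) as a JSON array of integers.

Scan for sites:
  NpsIX (TGTTCCA, off=6): no sites
  EstX (CAGAGAC, off=0): no sites
  BxoX GTTAGCCT/4: at [0] ⇒ [4]
  HnxX ATGCGCT/1: at [21] ⇒ [22]

All cut coordinates (distinct, sorted): [4, 22]

Fragments:
  4→22: 18 bp
  22→4 (wrap): 41-22+4 = 23 bp

[18,23]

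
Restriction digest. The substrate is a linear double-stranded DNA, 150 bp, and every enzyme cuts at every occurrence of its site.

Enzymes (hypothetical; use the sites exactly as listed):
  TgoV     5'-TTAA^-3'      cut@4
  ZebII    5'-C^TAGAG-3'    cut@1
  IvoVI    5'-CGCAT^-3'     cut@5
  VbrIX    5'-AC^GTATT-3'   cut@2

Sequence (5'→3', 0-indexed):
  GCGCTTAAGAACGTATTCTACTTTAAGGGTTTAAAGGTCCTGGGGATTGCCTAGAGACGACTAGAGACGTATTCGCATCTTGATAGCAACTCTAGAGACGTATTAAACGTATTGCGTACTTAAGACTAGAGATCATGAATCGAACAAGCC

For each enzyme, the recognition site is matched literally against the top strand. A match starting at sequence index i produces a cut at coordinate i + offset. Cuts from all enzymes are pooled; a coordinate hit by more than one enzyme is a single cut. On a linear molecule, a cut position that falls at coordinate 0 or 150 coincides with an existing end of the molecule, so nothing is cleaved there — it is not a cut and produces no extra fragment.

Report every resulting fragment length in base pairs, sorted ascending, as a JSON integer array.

[2,3,4,7,7,7,8,8,10,10,14,14,15,17,24]

Scan for sites:
  TgoV (TTAA, off=4): starts [4, 22, 30, 102, 119] → cuts [8, 26, 34, 106, 123]
  ZebII (CTAGAG, off=1): starts [50, 60, 91, 125] → cuts [51, 61, 92, 126]
  IvoVI (CGCAT, off=5): starts [73] → cuts [78]
  VbrIX (ACGTATT, off=2): starts [10, 66, 97, 106] → cuts [12, 68, 99, 108]

All cut coordinates (distinct, sorted): [8, 12, 26, 34, 51, 61, 68, 78, 92, 99, 106, 108, 123, 126]

Fragments:
  [0,8): 8 bp
  [8,12): 4 bp
  [12,26): 14 bp
  [26,34): 8 bp
  [34,51): 17 bp
  [51,61): 10 bp
  [61,68): 7 bp
  [68,78): 10 bp
  [78,92): 14 bp
  [92,99): 7 bp
  [99,106): 7 bp
  [106,108): 2 bp
  [108,123): 15 bp
  [123,126): 3 bp
  [126,150): 24 bp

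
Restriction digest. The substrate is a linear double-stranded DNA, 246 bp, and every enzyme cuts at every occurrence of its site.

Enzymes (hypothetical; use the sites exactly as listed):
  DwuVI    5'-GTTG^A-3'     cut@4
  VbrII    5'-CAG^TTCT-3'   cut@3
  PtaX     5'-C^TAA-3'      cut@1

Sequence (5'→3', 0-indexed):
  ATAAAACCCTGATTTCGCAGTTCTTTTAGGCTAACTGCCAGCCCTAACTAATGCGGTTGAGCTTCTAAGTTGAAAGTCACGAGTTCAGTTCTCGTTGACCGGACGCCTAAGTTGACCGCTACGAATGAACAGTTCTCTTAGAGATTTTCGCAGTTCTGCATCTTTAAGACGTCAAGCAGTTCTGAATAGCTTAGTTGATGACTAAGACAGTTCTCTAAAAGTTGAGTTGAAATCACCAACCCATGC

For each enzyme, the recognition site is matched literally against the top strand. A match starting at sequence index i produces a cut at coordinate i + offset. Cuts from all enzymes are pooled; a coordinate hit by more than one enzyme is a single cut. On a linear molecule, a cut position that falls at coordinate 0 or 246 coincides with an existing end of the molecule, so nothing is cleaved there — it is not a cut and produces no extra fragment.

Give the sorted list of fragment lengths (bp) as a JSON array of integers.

Scan for sites:
  DwuVI GTTGA/4: at [55, 68, 93, 110, 193, 220, 225] ⇒ [59, 72, 97, 114, 197, 224, 229]
  VbrII CAGTTCT/3: at [17, 85, 129, 150, 176, 207] ⇒ [20, 88, 132, 153, 179, 210]
  PtaX CTAA/1: at [30, 43, 47, 64, 106, 201, 214] ⇒ [31, 44, 48, 65, 107, 202, 215]

All cut coordinates (distinct, sorted): [20, 31, 44, 48, 59, 65, 72, 88, 97, 107, 114, 132, 153, 179, 197, 202, 210, 215, 224, 229]

Fragment lengths:
  [0,20): 20 bp
  [20,31): 11 bp
  [31,44): 13 bp
  [44,48): 4 bp
  [48,59): 11 bp
  [59,65): 6 bp
  [65,72): 7 bp
  [72,88): 16 bp
  [88,97): 9 bp
  [97,107): 10 bp
  [107,114): 7 bp
  [114,132): 18 bp
  [132,153): 21 bp
  [153,179): 26 bp
  [179,197): 18 bp
  [197,202): 5 bp
  [202,210): 8 bp
  [210,215): 5 bp
  [215,224): 9 bp
  [224,229): 5 bp
  [229,246): 17 bp

[4,5,5,5,6,7,7,8,9,9,10,11,11,13,16,17,18,18,20,21,26]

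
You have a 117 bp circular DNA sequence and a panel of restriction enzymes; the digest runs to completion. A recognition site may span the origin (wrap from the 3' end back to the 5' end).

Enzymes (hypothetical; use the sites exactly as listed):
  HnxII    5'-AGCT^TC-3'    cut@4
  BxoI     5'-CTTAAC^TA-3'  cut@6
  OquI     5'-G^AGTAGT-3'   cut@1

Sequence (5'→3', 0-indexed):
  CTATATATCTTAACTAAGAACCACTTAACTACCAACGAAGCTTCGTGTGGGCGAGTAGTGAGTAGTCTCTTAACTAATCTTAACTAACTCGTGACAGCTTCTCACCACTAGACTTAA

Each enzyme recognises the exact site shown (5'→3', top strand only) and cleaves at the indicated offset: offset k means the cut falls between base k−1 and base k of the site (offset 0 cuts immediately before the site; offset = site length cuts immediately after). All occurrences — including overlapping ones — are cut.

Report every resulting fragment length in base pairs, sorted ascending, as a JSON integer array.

Per-enzyme occurrences:
  HnxII AGCTTC/4: at [38, 95] ⇒ [42, 99]
  BxoI CTTAACTA/6: at [8, 23, 68, 78, 112] ⇒ [1, 14, 29, 74, 84]
  OquI GAGTAGT/1: at [52, 59] ⇒ [53, 60]

Pooled cuts: [1, 14, 29, 42, 53, 60, 74, 84, 99]

Fragments:
  1→14: 13 bp
  14→29: 15 bp
  29→42: 13 bp
  42→53: 11 bp
  53→60: 7 bp
  60→74: 14 bp
  74→84: 10 bp
  84→99: 15 bp
  99→1 (wrap): 117-99+1 = 19 bp

[7,10,11,13,13,14,15,15,19]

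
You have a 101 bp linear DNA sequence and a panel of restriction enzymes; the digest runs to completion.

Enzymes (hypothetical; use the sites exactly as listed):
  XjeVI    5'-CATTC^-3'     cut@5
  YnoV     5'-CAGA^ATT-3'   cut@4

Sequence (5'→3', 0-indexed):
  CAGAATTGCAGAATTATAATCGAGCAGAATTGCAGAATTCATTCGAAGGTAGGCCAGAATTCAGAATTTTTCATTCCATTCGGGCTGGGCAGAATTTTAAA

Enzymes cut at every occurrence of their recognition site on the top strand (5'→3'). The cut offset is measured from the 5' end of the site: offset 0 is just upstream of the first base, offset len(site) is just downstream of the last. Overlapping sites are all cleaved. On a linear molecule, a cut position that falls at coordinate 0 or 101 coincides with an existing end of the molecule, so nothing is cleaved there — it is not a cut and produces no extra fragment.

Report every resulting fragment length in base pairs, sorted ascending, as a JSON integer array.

Per-enzyme occurrences:
  XjeVI CATTC/5: at [39, 71, 76] ⇒ [44, 76, 81]
  YnoV CAGAATT/4: at [0, 8, 24, 32, 54, 61, 89] ⇒ [4, 12, 28, 36, 58, 65, 93]

Pooled cuts: [4, 12, 28, 36, 44, 58, 65, 76, 81, 93]

Fragment lengths:
  [0,4): 4 bp
  [4,12): 8 bp
  [12,28): 16 bp
  [28,36): 8 bp
  [36,44): 8 bp
  [44,58): 14 bp
  [58,65): 7 bp
  [65,76): 11 bp
  [76,81): 5 bp
  [81,93): 12 bp
  [93,101): 8 bp

[4,5,7,8,8,8,8,11,12,14,16]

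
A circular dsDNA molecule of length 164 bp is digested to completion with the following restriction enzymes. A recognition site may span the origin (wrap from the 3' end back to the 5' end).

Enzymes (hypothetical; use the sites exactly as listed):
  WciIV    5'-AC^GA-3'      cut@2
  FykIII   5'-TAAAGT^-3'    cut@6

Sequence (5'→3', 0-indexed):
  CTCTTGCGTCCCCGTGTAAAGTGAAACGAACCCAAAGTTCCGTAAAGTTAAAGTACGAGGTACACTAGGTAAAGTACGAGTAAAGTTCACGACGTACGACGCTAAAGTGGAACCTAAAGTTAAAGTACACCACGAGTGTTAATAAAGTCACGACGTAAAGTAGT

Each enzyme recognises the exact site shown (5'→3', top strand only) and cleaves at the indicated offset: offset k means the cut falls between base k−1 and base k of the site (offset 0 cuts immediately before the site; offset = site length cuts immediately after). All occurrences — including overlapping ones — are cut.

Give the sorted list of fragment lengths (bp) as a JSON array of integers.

Per-enzyme occurrences:
  WciIV (ACGA, off=2): starts [25, 54, 75, 88, 95, 131, 149] → cuts [27, 56, 77, 90, 97, 133, 151]
  FykIII (TAAAGT, off=6): starts [16, 42, 48, 69, 80, 102, 114, 120, 142, 155] → cuts [22, 48, 54, 75, 86, 108, 120, 126, 148, 161]

Pooled cuts: [22, 27, 48, 54, 56, 75, 77, 86, 90, 97, 108, 120, 126, 133, 148, 151, 161]

Fragments:
  22→27: 5 bp
  27→48: 21 bp
  48→54: 6 bp
  54→56: 2 bp
  56→75: 19 bp
  75→77: 2 bp
  77→86: 9 bp
  86→90: 4 bp
  90→97: 7 bp
  97→108: 11 bp
  108→120: 12 bp
  120→126: 6 bp
  126→133: 7 bp
  133→148: 15 bp
  148→151: 3 bp
  151→161: 10 bp
  161→22 (wrap): 164-161+22 = 25 bp

[2,2,3,4,5,6,6,7,7,9,10,11,12,15,19,21,25]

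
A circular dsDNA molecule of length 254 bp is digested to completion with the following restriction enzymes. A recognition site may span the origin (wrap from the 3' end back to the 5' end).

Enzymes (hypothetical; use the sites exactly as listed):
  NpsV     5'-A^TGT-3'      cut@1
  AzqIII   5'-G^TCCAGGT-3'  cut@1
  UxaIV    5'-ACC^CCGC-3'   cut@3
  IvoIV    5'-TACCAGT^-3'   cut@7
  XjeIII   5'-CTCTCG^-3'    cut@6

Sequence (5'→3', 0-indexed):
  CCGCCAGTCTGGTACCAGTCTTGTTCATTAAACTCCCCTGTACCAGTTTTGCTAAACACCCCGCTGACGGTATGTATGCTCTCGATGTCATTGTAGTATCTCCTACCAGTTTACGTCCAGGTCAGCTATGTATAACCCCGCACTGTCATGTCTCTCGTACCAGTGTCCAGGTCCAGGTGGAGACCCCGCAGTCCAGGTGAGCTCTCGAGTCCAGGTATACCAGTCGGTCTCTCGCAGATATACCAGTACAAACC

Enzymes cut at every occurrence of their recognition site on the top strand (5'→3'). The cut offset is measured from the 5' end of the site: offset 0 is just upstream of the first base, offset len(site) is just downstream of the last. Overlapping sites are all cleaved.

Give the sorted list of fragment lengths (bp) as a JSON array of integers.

[1,1,2,5,6,6,7,7,9,9,10,11,12,12,13,13,13,14,15,16,19,25,28]

Site scan:
  NpsV ATGT/1: at [71, 84, 127, 147] ⇒ [72, 85, 128, 148]
  AzqIII GTCCAGGT/1: at [114, 164, 170, 190, 208] ⇒ [115, 165, 171, 191, 209]
  UxaIV ACCCCGC/3: at [57, 134, 182, 251] ⇒ [0, 60, 137, 185]
  IvoIV TACCAGT/7: at [12, 40, 103, 157, 217, 240] ⇒ [19, 47, 110, 164, 224, 247]
  XjeIII CTCTCG/6: at [78, 151, 201, 228] ⇒ [84, 157, 207, 234]

Pooled cuts: [0, 19, 47, 60, 72, 84, 85, 110, 115, 128, 137, 148, 157, 164, 165, 171, 185, 191, 207, 209, 224, 234, 247]

Fragment lengths:
  0→19: 19 bp
  19→47: 28 bp
  47→60: 13 bp
  60→72: 12 bp
  72→84: 12 bp
  84→85: 1 bp
  85→110: 25 bp
  110→115: 5 bp
  115→128: 13 bp
  128→137: 9 bp
  137→148: 11 bp
  148→157: 9 bp
  157→164: 7 bp
  164→165: 1 bp
  165→171: 6 bp
  171→185: 14 bp
  185→191: 6 bp
  191→207: 16 bp
  207→209: 2 bp
  209→224: 15 bp
  224→234: 10 bp
  234→247: 13 bp
  247→0 (wrap): 254-247+0 = 7 bp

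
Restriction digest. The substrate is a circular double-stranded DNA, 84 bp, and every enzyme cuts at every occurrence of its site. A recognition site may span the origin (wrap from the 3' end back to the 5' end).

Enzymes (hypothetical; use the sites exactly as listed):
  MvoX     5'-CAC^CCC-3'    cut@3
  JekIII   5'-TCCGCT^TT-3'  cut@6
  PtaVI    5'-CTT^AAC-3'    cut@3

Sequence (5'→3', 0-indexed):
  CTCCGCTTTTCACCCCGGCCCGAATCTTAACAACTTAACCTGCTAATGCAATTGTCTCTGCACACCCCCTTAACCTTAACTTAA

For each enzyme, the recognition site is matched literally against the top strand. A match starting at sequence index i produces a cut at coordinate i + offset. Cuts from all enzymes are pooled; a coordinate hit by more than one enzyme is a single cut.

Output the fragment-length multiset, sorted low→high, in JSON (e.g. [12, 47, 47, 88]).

[5,6,6,6,8,9,15,29]

Scan for sites:
  MvoX (CACCCC, off=3): starts [10, 62] → cuts [13, 65]
  JekIII (TCCGCTTT, off=6): starts [1] → cuts [7]
  PtaVI (CTTAAC, off=3): starts [25, 33, 68, 74, 79] → cuts [28, 36, 71, 77, 82]

All cut coordinates (distinct, sorted): [7, 13, 28, 36, 65, 71, 77, 82]

Fragment lengths:
  7→13: 6 bp
  13→28: 15 bp
  28→36: 8 bp
  36→65: 29 bp
  65→71: 6 bp
  71→77: 6 bp
  77→82: 5 bp
  82→7 (wrap): 84-82+7 = 9 bp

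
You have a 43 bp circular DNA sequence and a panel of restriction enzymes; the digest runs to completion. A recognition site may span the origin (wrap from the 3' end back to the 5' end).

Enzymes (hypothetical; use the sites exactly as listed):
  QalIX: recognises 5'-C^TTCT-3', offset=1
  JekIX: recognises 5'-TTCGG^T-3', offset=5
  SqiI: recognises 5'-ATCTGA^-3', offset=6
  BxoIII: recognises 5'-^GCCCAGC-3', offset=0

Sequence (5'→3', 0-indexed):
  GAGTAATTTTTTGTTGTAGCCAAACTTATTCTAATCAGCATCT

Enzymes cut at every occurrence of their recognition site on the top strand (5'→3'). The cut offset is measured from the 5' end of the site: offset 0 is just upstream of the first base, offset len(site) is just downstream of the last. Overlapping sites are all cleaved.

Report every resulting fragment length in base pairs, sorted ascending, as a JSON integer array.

[43]

Site scan:
  QalIX (CTTCT, off=1): no sites
  JekIX (TTCGGT, off=5): no sites
  SqiI (ATCTGA, off=6): starts [39] → cuts [2]
  BxoIII (GCCCAGC, off=0): no sites

Pooled cuts: [2]

Fragments:
  2→2 (wrap): 43-2+2 = 43 bp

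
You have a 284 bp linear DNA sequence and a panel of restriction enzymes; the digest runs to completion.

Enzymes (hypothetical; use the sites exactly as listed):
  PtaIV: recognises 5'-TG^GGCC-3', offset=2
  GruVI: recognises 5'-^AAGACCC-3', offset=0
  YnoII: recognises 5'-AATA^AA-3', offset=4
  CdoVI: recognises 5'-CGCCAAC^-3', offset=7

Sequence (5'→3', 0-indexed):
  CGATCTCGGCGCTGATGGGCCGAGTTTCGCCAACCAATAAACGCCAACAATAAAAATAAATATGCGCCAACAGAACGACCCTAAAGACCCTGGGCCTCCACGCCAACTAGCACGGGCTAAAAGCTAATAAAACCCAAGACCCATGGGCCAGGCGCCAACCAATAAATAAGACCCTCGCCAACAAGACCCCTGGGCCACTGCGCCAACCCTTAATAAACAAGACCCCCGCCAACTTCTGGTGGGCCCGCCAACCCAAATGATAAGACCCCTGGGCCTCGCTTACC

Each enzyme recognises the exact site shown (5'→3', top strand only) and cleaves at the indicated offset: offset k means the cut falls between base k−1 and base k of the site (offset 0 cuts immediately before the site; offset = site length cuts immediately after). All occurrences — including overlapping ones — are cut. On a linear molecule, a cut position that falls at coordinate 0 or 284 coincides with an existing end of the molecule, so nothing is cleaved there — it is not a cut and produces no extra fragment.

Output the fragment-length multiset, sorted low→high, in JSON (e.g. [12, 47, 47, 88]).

Per-enzyme occurrences:
  PtaIV TGGGCC/2: at [15, 90, 143, 190, 239, 269] ⇒ [17, 92, 145, 192, 241, 271]
  GruVI AAGACCC/0: at [83, 135, 167, 182, 218, 261] ⇒ [83, 135, 167, 182, 218, 261]
  YnoII AATAAA/4: at [35, 48, 54, 125, 160, 211] ⇒ [39, 52, 58, 129, 164, 215]
  CdoVI CGCCAAC/7: at [27, 41, 64, 100, 152, 175, 200, 226, 245] ⇒ [34, 48, 71, 107, 159, 182, 207, 233, 252]

All cut coordinates (distinct, sorted): [17, 34, 39, 48, 52, 58, 71, 83, 92, 107, 129, 135, 145, 159, 164, 167, 182, 192, 207, 215, 218, 233, 241, 252, 261, 271]

Fragments:
  [0,17): 17 bp
  [17,34): 17 bp
  [34,39): 5 bp
  [39,48): 9 bp
  [48,52): 4 bp
  [52,58): 6 bp
  [58,71): 13 bp
  [71,83): 12 bp
  [83,92): 9 bp
  [92,107): 15 bp
  [107,129): 22 bp
  [129,135): 6 bp
  [135,145): 10 bp
  [145,159): 14 bp
  [159,164): 5 bp
  [164,167): 3 bp
  [167,182): 15 bp
  [182,192): 10 bp
  [192,207): 15 bp
  [207,215): 8 bp
  [215,218): 3 bp
  [218,233): 15 bp
  [233,241): 8 bp
  [241,252): 11 bp
  [252,261): 9 bp
  [261,271): 10 bp
  [271,284): 13 bp

[3,3,4,5,5,6,6,8,8,9,9,9,10,10,10,11,12,13,13,14,15,15,15,15,17,17,22]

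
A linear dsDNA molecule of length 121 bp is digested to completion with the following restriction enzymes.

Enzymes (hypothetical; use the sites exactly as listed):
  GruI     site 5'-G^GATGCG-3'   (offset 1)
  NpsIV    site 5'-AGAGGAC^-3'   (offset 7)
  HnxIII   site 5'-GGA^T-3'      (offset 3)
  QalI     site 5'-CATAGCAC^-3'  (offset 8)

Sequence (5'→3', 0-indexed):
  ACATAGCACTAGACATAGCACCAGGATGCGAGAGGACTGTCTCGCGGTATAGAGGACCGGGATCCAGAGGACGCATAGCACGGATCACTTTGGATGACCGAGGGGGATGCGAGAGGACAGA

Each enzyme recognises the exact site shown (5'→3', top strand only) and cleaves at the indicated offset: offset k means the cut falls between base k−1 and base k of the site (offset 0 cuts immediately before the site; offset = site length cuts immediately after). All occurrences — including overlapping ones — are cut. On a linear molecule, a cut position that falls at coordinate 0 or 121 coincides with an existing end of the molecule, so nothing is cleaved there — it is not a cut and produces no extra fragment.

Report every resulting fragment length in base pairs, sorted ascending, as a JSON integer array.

[2,2,3,3,3,5,9,9,10,10,11,11,11,12,20]

Per-enzyme occurrences:
  GruI (GGATGCG, off=1): starts [23, 104] → cuts [24, 105]
  NpsIV (AGAGGAC, off=7): starts [30, 50, 65, 111] → cuts [37, 57, 72, 118]
  HnxIII (GGAT, off=3): starts [23, 59, 81, 91, 104] → cuts [26, 62, 84, 94, 107]
  QalI (CATAGCAC, off=8): starts [1, 13, 73] → cuts [9, 21, 81]

All cut coordinates (distinct, sorted): [9, 21, 24, 26, 37, 57, 62, 72, 81, 84, 94, 105, 107, 118]

Fragments:
  [0,9): 9 bp
  [9,21): 12 bp
  [21,24): 3 bp
  [24,26): 2 bp
  [26,37): 11 bp
  [37,57): 20 bp
  [57,62): 5 bp
  [62,72): 10 bp
  [72,81): 9 bp
  [81,84): 3 bp
  [84,94): 10 bp
  [94,105): 11 bp
  [105,107): 2 bp
  [107,118): 11 bp
  [118,121): 3 bp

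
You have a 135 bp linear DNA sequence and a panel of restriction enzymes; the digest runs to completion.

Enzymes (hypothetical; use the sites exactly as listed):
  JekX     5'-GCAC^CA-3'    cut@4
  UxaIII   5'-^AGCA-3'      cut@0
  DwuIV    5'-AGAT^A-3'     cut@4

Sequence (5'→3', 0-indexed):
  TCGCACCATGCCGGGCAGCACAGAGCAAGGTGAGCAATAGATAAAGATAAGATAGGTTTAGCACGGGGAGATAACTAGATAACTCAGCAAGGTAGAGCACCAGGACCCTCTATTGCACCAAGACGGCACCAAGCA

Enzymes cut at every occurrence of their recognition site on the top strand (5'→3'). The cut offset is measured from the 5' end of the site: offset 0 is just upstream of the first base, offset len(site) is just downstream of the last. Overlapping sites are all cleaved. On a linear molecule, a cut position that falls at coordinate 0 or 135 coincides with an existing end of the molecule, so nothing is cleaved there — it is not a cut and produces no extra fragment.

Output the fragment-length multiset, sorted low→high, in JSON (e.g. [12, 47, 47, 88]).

Per-enzyme occurrences:
  JekX (GCACCA, off=4): starts [2, 96, 114, 125] → cuts [6, 100, 118, 129]
  UxaIII (AGCA, off=0): starts [16, 23, 32, 59, 85, 95, 131] → cuts [16, 23, 32, 59, 85, 95, 131]
  DwuIV (AGATA, off=4): starts [38, 44, 49, 68, 76] → cuts [42, 48, 53, 72, 80]

Pooled cuts: [6, 16, 23, 32, 42, 48, 53, 59, 72, 80, 85, 95, 100, 118, 129, 131]

Fragments:
  [0,6): 6 bp
  [6,16): 10 bp
  [16,23): 7 bp
  [23,32): 9 bp
  [32,42): 10 bp
  [42,48): 6 bp
  [48,53): 5 bp
  [53,59): 6 bp
  [59,72): 13 bp
  [72,80): 8 bp
  [80,85): 5 bp
  [85,95): 10 bp
  [95,100): 5 bp
  [100,118): 18 bp
  [118,129): 11 bp
  [129,131): 2 bp
  [131,135): 4 bp

[2,4,5,5,5,6,6,6,7,8,9,10,10,10,11,13,18]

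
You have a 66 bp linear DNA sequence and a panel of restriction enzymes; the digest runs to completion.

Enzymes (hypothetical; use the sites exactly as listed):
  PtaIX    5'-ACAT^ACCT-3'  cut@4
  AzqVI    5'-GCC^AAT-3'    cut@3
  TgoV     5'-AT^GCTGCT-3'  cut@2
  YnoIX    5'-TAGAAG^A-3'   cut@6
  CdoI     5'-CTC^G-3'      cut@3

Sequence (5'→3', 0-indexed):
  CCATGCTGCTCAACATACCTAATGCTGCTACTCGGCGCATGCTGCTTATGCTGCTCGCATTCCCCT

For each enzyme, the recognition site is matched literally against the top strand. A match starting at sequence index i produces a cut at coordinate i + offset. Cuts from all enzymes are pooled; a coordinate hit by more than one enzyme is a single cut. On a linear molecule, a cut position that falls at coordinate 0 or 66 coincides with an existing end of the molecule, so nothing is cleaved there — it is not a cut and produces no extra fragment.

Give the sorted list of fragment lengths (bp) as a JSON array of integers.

Scan for sites:
  PtaIX ACATACCT/4: at [12] ⇒ [16]
  AzqVI (GCCAAT, off=3): no sites
  TgoV ATGCTGCT/2: at [2, 21, 38, 47] ⇒ [4, 23, 40, 49]
  YnoIX (TAGAAGA, off=6): no sites
  CdoI CTCG/3: at [30, 53] ⇒ [33, 56]

All cut coordinates (distinct, sorted): [4, 16, 23, 33, 40, 49, 56]

Fragment lengths:
  [0,4): 4 bp
  [4,16): 12 bp
  [16,23): 7 bp
  [23,33): 10 bp
  [33,40): 7 bp
  [40,49): 9 bp
  [49,56): 7 bp
  [56,66): 10 bp

[4,7,7,7,9,10,10,12]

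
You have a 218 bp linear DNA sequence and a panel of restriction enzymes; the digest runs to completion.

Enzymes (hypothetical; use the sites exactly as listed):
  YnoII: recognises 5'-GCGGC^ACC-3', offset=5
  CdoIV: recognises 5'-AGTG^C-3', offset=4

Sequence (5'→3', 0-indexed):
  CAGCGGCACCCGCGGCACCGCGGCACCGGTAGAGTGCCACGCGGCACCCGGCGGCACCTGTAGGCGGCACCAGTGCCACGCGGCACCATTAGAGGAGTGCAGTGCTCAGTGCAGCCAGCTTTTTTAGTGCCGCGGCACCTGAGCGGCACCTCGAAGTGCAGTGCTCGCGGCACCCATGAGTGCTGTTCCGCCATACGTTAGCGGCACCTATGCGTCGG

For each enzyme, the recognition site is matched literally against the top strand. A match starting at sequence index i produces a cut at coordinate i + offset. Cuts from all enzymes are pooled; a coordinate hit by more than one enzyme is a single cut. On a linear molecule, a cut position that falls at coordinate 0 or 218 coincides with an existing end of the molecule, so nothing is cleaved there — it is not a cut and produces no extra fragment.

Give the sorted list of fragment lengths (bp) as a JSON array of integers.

[5,5,7,7,7,7,8,8,9,9,9,10,11,11,11,12,13,13,15,18,23]

Per-enzyme occurrences:
  YnoII GCGGCACC/5: at [2, 11, 19, 40, 50, 63, 79, 131, 142, 166, 200] ⇒ [7, 16, 24, 45, 55, 68, 84, 136, 147, 171, 205]
  CdoIV AGTGC/4: at [32, 71, 95, 100, 107, 125, 154, 159, 178] ⇒ [36, 75, 99, 104, 111, 129, 158, 163, 182]

Pooled cuts: [7, 16, 24, 36, 45, 55, 68, 75, 84, 99, 104, 111, 129, 136, 147, 158, 163, 171, 182, 205]

Fragment lengths:
  [0,7): 7 bp
  [7,16): 9 bp
  [16,24): 8 bp
  [24,36): 12 bp
  [36,45): 9 bp
  [45,55): 10 bp
  [55,68): 13 bp
  [68,75): 7 bp
  [75,84): 9 bp
  [84,99): 15 bp
  [99,104): 5 bp
  [104,111): 7 bp
  [111,129): 18 bp
  [129,136): 7 bp
  [136,147): 11 bp
  [147,158): 11 bp
  [158,163): 5 bp
  [163,171): 8 bp
  [171,182): 11 bp
  [182,205): 23 bp
  [205,218): 13 bp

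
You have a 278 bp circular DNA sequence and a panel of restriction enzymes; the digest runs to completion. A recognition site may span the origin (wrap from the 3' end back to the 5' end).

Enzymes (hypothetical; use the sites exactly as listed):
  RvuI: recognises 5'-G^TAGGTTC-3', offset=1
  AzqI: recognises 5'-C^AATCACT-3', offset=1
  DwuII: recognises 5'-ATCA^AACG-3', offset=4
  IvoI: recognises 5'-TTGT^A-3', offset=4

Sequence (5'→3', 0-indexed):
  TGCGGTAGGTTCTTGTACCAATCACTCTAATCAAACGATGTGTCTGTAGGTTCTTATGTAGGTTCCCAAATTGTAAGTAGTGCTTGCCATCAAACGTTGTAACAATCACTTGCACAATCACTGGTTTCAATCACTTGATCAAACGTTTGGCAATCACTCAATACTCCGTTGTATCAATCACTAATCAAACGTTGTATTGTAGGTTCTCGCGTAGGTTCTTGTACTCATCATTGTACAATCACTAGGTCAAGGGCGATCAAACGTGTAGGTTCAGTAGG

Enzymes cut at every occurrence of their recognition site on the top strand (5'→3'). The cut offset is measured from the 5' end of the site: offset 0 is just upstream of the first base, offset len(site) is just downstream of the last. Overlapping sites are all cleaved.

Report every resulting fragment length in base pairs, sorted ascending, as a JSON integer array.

Per-enzyme occurrences:
  RvuI (GTAGGTTC, off=1): starts [4, 45, 57, 198, 210, 264] → cuts [5, 46, 58, 199, 211, 265]
  AzqI (CAATCACT, off=1): starts [18, 102, 114, 127, 150, 174, 235] → cuts [19, 103, 115, 128, 151, 175, 236]
  DwuII (ATCAAACG, off=4): starts [29, 88, 137, 183, 255] → cuts [33, 92, 141, 187, 259]
  IvoI (TTGTA, off=4): starts [12, 70, 96, 168, 191, 196, 218, 230] → cuts [16, 74, 100, 172, 195, 200, 222, 234]

All cut coordinates (distinct, sorted): [5, 16, 19, 33, 46, 58, 74, 92, 100, 103, 115, 128, 141, 151, 172, 175, 187, 195, 199, 200, 211, 222, 234, 236, 259, 265]

Fragments:
  5→16: 11 bp
  16→19: 3 bp
  19→33: 14 bp
  33→46: 13 bp
  46→58: 12 bp
  58→74: 16 bp
  74→92: 18 bp
  92→100: 8 bp
  100→103: 3 bp
  103→115: 12 bp
  115→128: 13 bp
  128→141: 13 bp
  141→151: 10 bp
  151→172: 21 bp
  172→175: 3 bp
  175→187: 12 bp
  187→195: 8 bp
  195→199: 4 bp
  199→200: 1 bp
  200→211: 11 bp
  211→222: 11 bp
  222→234: 12 bp
  234→236: 2 bp
  236→259: 23 bp
  259→265: 6 bp
  265→5 (wrap): 278-265+5 = 18 bp

[1,2,3,3,3,4,6,8,8,10,11,11,11,12,12,12,12,13,13,13,14,16,18,18,21,23]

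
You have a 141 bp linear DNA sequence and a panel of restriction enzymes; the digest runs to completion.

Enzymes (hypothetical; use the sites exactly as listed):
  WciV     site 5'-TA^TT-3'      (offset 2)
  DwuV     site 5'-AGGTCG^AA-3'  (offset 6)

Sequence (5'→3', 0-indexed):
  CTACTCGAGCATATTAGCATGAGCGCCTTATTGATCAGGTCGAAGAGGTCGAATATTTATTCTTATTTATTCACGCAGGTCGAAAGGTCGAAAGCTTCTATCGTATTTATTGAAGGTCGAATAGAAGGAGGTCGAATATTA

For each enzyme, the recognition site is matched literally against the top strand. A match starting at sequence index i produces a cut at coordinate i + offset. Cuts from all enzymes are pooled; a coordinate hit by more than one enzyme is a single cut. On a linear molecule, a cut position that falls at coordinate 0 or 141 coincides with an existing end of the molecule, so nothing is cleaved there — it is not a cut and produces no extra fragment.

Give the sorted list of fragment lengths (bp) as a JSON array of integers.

Per-enzyme occurrences:
  WciV TATT/2: at [11, 28, 53, 57, 63, 67, 103, 107, 136] ⇒ [13, 30, 55, 59, 65, 69, 105, 109, 138]
  DwuV AGGTCGAA/6: at [36, 45, 76, 84, 113, 128] ⇒ [42, 51, 82, 90, 119, 134]

All cut coordinates (distinct, sorted): [13, 30, 42, 51, 55, 59, 65, 69, 82, 90, 105, 109, 119, 134, 138]

Fragment lengths:
  [0,13): 13 bp
  [13,30): 17 bp
  [30,42): 12 bp
  [42,51): 9 bp
  [51,55): 4 bp
  [55,59): 4 bp
  [59,65): 6 bp
  [65,69): 4 bp
  [69,82): 13 bp
  [82,90): 8 bp
  [90,105): 15 bp
  [105,109): 4 bp
  [109,119): 10 bp
  [119,134): 15 bp
  [134,138): 4 bp
  [138,141): 3 bp

[3,4,4,4,4,4,6,8,9,10,12,13,13,15,15,17]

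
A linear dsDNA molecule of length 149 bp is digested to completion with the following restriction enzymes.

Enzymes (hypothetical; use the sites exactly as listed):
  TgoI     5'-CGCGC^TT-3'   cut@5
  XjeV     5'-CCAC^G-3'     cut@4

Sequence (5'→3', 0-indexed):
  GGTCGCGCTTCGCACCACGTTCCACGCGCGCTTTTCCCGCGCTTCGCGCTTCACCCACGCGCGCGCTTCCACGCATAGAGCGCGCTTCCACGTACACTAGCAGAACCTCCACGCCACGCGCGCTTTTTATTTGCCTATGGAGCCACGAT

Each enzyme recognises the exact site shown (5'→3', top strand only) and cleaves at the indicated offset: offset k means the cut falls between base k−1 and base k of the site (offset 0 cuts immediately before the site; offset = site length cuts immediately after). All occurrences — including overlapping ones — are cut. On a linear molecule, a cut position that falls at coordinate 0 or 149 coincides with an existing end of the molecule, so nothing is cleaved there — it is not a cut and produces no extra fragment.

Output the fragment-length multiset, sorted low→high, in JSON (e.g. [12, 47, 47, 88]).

Per-enzyme occurrences:
  TgoI CGCGCTT/5: at [3, 26, 37, 44, 61, 80, 118] ⇒ [8, 31, 42, 49, 66, 85, 123]
  XjeV CCACG/4: at [14, 21, 54, 68, 87, 108, 113, 142] ⇒ [18, 25, 58, 72, 91, 112, 117, 146]

All cut coordinates (distinct, sorted): [8, 18, 25, 31, 42, 49, 58, 66, 72, 85, 91, 112, 117, 123, 146]

Fragments:
  [0,8): 8 bp
  [8,18): 10 bp
  [18,25): 7 bp
  [25,31): 6 bp
  [31,42): 11 bp
  [42,49): 7 bp
  [49,58): 9 bp
  [58,66): 8 bp
  [66,72): 6 bp
  [72,85): 13 bp
  [85,91): 6 bp
  [91,112): 21 bp
  [112,117): 5 bp
  [117,123): 6 bp
  [123,146): 23 bp
  [146,149): 3 bp

[3,5,6,6,6,6,7,7,8,8,9,10,11,13,21,23]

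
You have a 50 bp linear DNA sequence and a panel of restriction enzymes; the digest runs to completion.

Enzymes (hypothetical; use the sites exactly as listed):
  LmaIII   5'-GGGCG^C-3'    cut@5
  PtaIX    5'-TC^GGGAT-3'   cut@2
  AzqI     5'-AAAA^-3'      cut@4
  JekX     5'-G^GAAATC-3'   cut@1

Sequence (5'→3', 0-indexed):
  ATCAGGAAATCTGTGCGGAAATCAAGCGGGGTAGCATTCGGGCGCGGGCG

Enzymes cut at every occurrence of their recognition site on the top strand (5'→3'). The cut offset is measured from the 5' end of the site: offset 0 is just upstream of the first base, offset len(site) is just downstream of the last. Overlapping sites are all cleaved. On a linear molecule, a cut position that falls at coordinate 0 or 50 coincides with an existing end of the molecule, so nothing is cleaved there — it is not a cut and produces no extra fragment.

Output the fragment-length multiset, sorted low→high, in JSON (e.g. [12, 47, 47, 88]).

[5,6,12,27]

Scan for sites:
  LmaIII GGGCGC/5: at [39] ⇒ [44]
  PtaIX (TCGGGAT, off=2): no sites
  AzqI (AAAA, off=4): no sites
  JekX GGAAATC/1: at [4, 16] ⇒ [5, 17]

All cut coordinates (distinct, sorted): [5, 17, 44]

Fragment lengths:
  [0,5): 5 bp
  [5,17): 12 bp
  [17,44): 27 bp
  [44,50): 6 bp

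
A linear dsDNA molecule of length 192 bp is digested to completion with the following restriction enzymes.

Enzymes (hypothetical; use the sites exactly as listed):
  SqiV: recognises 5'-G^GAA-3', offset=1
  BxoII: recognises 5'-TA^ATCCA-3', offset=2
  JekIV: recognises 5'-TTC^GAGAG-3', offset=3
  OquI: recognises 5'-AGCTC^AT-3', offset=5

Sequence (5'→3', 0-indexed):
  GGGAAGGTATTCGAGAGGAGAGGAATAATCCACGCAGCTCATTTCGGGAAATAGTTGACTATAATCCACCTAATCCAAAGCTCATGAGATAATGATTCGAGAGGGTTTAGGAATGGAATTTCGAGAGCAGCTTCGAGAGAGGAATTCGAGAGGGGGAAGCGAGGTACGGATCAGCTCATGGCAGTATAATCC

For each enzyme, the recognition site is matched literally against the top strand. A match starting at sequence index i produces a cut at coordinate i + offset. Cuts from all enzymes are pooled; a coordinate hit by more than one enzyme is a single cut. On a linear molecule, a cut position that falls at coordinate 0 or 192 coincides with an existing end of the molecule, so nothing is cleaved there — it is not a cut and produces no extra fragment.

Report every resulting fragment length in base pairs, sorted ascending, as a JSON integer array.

[2,5,5,6,7,7,7,8,9,10,10,11,12,12,13,15,15,16,22]

Site scan:
  SqiV (GGAA, off=1): starts [1, 21, 46, 109, 114, 140, 154] → cuts [2, 22, 47, 110, 115, 141, 155]
  BxoII (TAATCCA, off=2): starts [25, 61, 70] → cuts [27, 63, 72]
  JekIV (TTCGAGAG, off=3): starts [9, 95, 119, 131, 144] → cuts [12, 98, 122, 134, 147]
  OquI (AGCTCAT, off=5): starts [35, 78, 172] → cuts [40, 83, 177]

Pooled cuts: [2, 12, 22, 27, 40, 47, 63, 72, 83, 98, 110, 115, 122, 134, 141, 147, 155, 177]

Fragment lengths:
  [0,2): 2 bp
  [2,12): 10 bp
  [12,22): 10 bp
  [22,27): 5 bp
  [27,40): 13 bp
  [40,47): 7 bp
  [47,63): 16 bp
  [63,72): 9 bp
  [72,83): 11 bp
  [83,98): 15 bp
  [98,110): 12 bp
  [110,115): 5 bp
  [115,122): 7 bp
  [122,134): 12 bp
  [134,141): 7 bp
  [141,147): 6 bp
  [147,155): 8 bp
  [155,177): 22 bp
  [177,192): 15 bp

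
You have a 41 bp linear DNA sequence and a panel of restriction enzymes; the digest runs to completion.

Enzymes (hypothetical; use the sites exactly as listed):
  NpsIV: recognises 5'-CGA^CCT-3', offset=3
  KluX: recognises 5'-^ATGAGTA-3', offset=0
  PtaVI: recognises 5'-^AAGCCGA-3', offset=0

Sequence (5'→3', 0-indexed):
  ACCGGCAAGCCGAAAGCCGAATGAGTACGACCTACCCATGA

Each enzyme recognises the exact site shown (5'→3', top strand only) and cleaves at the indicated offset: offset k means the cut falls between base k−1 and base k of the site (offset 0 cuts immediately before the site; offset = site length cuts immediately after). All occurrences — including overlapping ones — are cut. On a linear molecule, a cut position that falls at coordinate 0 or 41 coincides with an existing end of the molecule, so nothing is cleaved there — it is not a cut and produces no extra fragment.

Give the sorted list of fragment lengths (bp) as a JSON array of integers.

[6,7,7,10,11]

Scan for sites:
  NpsIV (CGACCT, off=3): starts [27] → cuts [30]
  KluX (ATGAGTA, off=0): starts [20] → cuts [20]
  PtaVI (AAGCCGA, off=0): starts [6, 13] → cuts [6, 13]

All cut coordinates (distinct, sorted): [6, 13, 20, 30]

Fragments:
  [0,6): 6 bp
  [6,13): 7 bp
  [13,20): 7 bp
  [20,30): 10 bp
  [30,41): 11 bp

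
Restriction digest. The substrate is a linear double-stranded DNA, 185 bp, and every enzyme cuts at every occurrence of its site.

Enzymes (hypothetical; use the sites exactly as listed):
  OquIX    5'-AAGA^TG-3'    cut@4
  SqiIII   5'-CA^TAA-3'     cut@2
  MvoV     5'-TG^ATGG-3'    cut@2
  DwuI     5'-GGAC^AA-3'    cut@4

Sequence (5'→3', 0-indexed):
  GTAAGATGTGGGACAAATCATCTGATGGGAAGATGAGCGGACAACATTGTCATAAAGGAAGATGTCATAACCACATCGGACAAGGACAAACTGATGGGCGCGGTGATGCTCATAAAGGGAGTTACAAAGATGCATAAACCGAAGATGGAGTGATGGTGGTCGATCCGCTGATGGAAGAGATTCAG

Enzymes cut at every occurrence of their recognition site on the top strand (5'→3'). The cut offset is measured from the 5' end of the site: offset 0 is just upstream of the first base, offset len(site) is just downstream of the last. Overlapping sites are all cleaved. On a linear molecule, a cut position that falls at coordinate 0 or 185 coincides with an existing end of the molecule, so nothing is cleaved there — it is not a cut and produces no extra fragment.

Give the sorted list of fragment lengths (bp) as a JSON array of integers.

[4,5,6,6,6,7,8,9,9,10,10,10,11,14,15,18,18,19]

Scan for sites:
  OquIX AAGATG/4: at [2, 29, 58, 126, 141] ⇒ [6, 33, 62, 130, 145]
  SqiIII CATAA/2: at [50, 65, 110, 132] ⇒ [52, 67, 112, 134]
  MvoV TGATGG/2: at [22, 91, 150, 168] ⇒ [24, 93, 152, 170]
  DwuI GGACAA/4: at [10, 38, 77, 83] ⇒ [14, 42, 81, 87]

All cut coordinates (distinct, sorted): [6, 14, 24, 33, 42, 52, 62, 67, 81, 87, 93, 112, 130, 134, 145, 152, 170]

Fragment lengths:
  [0,6): 6 bp
  [6,14): 8 bp
  [14,24): 10 bp
  [24,33): 9 bp
  [33,42): 9 bp
  [42,52): 10 bp
  [52,62): 10 bp
  [62,67): 5 bp
  [67,81): 14 bp
  [81,87): 6 bp
  [87,93): 6 bp
  [93,112): 19 bp
  [112,130): 18 bp
  [130,134): 4 bp
  [134,145): 11 bp
  [145,152): 7 bp
  [152,170): 18 bp
  [170,185): 15 bp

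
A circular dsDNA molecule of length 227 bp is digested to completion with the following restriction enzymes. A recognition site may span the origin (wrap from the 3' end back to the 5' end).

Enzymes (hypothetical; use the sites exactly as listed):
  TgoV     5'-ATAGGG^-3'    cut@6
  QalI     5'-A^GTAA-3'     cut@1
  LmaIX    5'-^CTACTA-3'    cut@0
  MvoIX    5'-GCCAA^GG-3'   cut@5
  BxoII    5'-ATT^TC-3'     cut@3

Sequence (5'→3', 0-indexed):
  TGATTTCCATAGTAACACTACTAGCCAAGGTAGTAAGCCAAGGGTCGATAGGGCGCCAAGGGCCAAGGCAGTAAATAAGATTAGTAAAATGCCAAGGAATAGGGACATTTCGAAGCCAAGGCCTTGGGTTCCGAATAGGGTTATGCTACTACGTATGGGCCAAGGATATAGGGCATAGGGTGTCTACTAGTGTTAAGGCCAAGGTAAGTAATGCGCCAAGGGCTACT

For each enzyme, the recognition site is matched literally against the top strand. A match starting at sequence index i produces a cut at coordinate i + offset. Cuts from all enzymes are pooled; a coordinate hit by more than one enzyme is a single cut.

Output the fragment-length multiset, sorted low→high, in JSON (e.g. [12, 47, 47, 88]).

[3,4,4,5,5,5,6,6,6,7,7,9,9,10,10,11,12,12,12,13,13,18,19,21]

Scan for sites:
  TgoV (ATAGGG, off=6): starts [47, 98, 134, 167, 174] → cuts [53, 104, 140, 173, 180]
  QalI (AGTAA, off=1): starts [10, 31, 69, 82, 206] → cuts [11, 32, 70, 83, 207]
  LmaIX (CTACTA, off=0): starts [17, 145, 183] → cuts [17, 145, 183]
  MvoIX (GCCAAGG, off=5): starts [23, 36, 54, 61, 90, 114, 158, 197, 214] → cuts [28, 41, 59, 66, 95, 119, 163, 202, 219]
  BxoII (ATTTC, off=3): starts [2, 106] → cuts [5, 109]

Pooled cuts: [5, 11, 17, 28, 32, 41, 53, 59, 66, 70, 83, 95, 104, 109, 119, 140, 145, 163, 173, 180, 183, 202, 207, 219]

Fragment lengths:
  5→11: 6 bp
  11→17: 6 bp
  17→28: 11 bp
  28→32: 4 bp
  32→41: 9 bp
  41→53: 12 bp
  53→59: 6 bp
  59→66: 7 bp
  66→70: 4 bp
  70→83: 13 bp
  83→95: 12 bp
  95→104: 9 bp
  104→109: 5 bp
  109→119: 10 bp
  119→140: 21 bp
  140→145: 5 bp
  145→163: 18 bp
  163→173: 10 bp
  173→180: 7 bp
  180→183: 3 bp
  183→202: 19 bp
  202→207: 5 bp
  207→219: 12 bp
  219→5 (wrap): 227-219+5 = 13 bp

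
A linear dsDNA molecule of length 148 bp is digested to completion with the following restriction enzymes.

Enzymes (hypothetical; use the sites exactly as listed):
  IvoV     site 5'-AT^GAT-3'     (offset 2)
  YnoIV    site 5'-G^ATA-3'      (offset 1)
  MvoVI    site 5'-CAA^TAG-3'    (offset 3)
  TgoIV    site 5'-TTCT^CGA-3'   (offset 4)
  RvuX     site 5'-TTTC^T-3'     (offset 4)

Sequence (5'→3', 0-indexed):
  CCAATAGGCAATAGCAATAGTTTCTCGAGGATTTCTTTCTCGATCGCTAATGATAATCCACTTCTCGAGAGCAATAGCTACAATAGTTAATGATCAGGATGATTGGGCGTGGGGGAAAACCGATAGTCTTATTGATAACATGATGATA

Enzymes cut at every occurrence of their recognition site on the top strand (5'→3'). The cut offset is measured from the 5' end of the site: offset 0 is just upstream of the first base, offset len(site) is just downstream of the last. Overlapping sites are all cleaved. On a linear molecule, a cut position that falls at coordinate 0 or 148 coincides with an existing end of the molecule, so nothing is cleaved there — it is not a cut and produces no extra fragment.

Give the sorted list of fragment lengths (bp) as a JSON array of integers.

[1,1,1,1,3,3,4,4,6,7,7,7,8,9,9,9,10,11,12,13,22]

Site scan:
  IvoV ATGAT/2: at [49, 89, 98, 139, 142] ⇒ [51, 91, 100, 141, 144]
  YnoIV GATA/1: at [51, 121, 133, 144] ⇒ [52, 122, 134, 145]
  MvoVI CAATAG/3: at [1, 8, 14, 71, 80] ⇒ [4, 11, 17, 74, 83]
  TgoIV TTCTCGA/4: at [21, 36, 61] ⇒ [25, 40, 65]
  RvuX TTTCT/4: at [20, 31, 35] ⇒ [24, 35, 39]

All cut coordinates (distinct, sorted): [4, 11, 17, 24, 25, 35, 39, 40, 51, 52, 65, 74, 83, 91, 100, 122, 134, 141, 144, 145]

Fragment lengths:
  [0,4): 4 bp
  [4,11): 7 bp
  [11,17): 6 bp
  [17,24): 7 bp
  [24,25): 1 bp
  [25,35): 10 bp
  [35,39): 4 bp
  [39,40): 1 bp
  [40,51): 11 bp
  [51,52): 1 bp
  [52,65): 13 bp
  [65,74): 9 bp
  [74,83): 9 bp
  [83,91): 8 bp
  [91,100): 9 bp
  [100,122): 22 bp
  [122,134): 12 bp
  [134,141): 7 bp
  [141,144): 3 bp
  [144,145): 1 bp
  [145,148): 3 bp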